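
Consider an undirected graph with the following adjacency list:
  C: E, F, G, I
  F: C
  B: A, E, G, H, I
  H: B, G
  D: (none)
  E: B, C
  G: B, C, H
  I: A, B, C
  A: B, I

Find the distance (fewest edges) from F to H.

3

Distance 0: F.
Distance 1: C.
Distance 2: E, G, I.
Distance 3: A, B, H — contains H.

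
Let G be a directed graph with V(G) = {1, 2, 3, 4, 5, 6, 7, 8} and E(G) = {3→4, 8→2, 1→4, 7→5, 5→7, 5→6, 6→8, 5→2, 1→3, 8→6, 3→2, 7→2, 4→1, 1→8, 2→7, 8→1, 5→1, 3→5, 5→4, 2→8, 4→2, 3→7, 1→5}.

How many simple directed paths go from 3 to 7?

3→2→7
3→2→8→1→5→7
3→4→1→5→2→7
3→4→1→5→6→8→2→7
3→4→1→5→7
3→4→1→8→2→7
3→4→2→7
3→4→2→8→1→5→7
... and 9 more.

17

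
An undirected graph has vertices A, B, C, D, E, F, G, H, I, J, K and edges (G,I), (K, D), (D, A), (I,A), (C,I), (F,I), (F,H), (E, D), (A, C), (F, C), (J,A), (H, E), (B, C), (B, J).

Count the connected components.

1

From A: component {A, B, C, D, E, F, G, H, I, J, K}.
That's 1 component.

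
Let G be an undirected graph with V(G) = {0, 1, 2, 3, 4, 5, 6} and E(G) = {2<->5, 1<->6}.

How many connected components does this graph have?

From 0: component {0}.
From 1: component {1, 6}.
From 2: component {2, 5}.
From 3: component {3}.
From 4: component {4}.
That's 5 components.

5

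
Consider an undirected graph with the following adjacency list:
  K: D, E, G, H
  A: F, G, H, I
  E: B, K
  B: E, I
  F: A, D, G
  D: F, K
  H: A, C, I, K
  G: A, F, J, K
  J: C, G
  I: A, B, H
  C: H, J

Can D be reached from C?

Yes

Explore from C.
Distance 1: reach H, J.
Distance 2: reach A, G, I, K.
Distance 3: reach B, D, E, F.
Found D.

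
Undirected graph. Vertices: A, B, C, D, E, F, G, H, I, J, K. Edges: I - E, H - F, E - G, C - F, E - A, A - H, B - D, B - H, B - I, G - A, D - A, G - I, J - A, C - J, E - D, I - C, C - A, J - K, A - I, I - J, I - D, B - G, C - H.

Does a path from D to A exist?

Yes

Explore from D.
Distance 1: reach A, B, E, I.
Found A.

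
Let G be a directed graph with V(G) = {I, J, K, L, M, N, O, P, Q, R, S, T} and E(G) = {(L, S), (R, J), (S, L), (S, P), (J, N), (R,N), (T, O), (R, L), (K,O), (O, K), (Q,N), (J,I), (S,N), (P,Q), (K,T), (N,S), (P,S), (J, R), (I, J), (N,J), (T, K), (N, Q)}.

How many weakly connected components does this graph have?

3

From I: component {I, J, L, N, P, Q, R, S}.
From K: component {K, O, T}.
From M: component {M}.
That's 3 components.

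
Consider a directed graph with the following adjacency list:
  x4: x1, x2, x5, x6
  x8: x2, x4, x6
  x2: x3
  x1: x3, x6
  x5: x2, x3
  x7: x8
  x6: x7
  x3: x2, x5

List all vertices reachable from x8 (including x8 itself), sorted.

x1, x2, x3, x4, x5, x6, x7, x8

Start at x8.
Its neighbours: x2, x4, x6.
Then their neighbours: x1, x3, x5, x7.
Every vertex is now reached.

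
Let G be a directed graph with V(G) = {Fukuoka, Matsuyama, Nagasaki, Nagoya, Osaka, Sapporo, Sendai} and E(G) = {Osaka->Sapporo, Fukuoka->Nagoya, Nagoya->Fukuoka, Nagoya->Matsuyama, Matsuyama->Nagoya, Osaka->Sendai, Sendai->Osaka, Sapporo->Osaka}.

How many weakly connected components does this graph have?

From Fukuoka: component {Fukuoka, Matsuyama, Nagoya}.
From Nagasaki: component {Nagasaki}.
From Osaka: component {Osaka, Sapporo, Sendai}.
That's 3 components.

3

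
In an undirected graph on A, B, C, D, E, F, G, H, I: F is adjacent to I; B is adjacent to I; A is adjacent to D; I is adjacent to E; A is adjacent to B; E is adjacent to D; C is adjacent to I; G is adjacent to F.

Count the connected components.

2

From A: component {A, B, C, D, E, F, G, I}.
From H: component {H}.
That's 2 components.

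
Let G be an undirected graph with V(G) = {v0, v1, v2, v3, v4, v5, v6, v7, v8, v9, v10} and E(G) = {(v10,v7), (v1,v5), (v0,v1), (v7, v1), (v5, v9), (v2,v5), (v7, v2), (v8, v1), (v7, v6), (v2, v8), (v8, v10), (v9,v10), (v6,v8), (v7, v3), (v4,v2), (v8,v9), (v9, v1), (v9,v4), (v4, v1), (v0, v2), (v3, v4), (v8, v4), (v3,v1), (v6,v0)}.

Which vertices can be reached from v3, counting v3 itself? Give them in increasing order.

Start at v3.
Its neighbours: v1, v4, v7.
Then their neighbours: v0, v2, v5, v6, v8, v9, v10.
Every vertex is now reached.

v0, v1, v2, v3, v4, v5, v6, v7, v8, v9, v10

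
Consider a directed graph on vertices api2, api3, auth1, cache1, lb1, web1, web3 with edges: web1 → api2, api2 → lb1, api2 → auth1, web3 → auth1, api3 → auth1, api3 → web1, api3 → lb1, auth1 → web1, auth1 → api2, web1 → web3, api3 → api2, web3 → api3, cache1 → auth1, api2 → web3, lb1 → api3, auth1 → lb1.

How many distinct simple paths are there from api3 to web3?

7

api3→api2→auth1→web1→web3
api3→api2→web3
api3→auth1→api2→web3
api3→auth1→web1→api2→web3
api3→auth1→web1→web3
api3→web1→api2→web3
api3→web1→web3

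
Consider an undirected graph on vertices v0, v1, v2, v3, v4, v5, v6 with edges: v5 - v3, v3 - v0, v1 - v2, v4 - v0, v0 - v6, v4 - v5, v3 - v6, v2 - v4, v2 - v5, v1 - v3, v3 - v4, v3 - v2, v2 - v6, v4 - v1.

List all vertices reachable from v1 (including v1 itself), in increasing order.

Start at v1.
Its neighbours: v2, v3, v4.
Then their neighbours: v0, v5, v6.
Every vertex is now reached.

v0, v1, v2, v3, v4, v5, v6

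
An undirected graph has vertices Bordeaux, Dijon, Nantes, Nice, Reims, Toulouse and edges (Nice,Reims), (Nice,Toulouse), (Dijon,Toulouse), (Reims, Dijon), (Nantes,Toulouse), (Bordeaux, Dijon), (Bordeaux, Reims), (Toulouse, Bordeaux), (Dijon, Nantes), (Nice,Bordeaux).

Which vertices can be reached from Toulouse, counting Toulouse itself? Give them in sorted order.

Start at Toulouse.
Its neighbours: Bordeaux, Dijon, Nantes, Nice.
Then their neighbours: Reims.
Every vertex is now reached.

Bordeaux, Dijon, Nantes, Nice, Reims, Toulouse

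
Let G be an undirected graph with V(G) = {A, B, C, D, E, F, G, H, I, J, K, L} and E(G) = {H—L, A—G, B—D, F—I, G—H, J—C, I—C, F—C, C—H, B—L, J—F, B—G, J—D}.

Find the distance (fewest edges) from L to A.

Distance 0: L.
Distance 1: B, H.
Distance 2: C, D, G.
Distance 3: A, F, I, J — contains A.

3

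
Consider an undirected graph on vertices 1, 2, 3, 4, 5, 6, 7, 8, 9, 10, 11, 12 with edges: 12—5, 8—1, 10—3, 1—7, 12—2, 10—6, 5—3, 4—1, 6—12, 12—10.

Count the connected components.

4

From 1: component {1, 4, 7, 8}.
From 2: component {2, 3, 5, 6, 10, 12}.
From 9: component {9}.
From 11: component {11}.
That's 4 components.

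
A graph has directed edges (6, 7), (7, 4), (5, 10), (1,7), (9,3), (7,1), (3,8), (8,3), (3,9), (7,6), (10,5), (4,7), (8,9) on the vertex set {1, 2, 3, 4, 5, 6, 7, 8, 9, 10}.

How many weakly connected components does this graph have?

4

From 1: component {1, 4, 6, 7}.
From 2: component {2}.
From 3: component {3, 8, 9}.
From 5: component {5, 10}.
That's 4 components.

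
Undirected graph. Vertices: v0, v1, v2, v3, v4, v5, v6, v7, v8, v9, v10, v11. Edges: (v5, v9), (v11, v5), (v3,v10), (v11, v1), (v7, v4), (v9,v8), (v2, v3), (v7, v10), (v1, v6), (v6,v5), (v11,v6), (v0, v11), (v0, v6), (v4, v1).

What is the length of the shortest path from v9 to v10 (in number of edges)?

Distance 0: v9.
Distance 1: v5, v8.
Distance 2: v6, v11.
Distance 3: v0, v1.
Distance 4: v4.
Distance 5: v7.
Distance 6: v10 — contains v10.

6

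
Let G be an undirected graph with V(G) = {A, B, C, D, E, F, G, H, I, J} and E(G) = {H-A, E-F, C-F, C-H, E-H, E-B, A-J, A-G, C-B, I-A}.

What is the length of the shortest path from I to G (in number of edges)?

Distance 0: I.
Distance 1: A.
Distance 2: G, H, J — contains G.

2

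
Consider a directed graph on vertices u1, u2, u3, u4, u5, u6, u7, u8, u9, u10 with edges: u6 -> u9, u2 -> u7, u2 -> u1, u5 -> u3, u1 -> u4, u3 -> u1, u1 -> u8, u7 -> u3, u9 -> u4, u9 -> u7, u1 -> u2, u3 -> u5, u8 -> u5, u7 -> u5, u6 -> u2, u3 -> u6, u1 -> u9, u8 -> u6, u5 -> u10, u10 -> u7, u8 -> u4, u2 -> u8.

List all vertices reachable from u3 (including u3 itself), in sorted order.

u1, u2, u3, u4, u5, u6, u7, u8, u9, u10

Start at u3.
Its neighbours: u1, u5, u6.
Then their neighbours: u2, u4, u8, u9, u10.
Then next layer: u7.
Every vertex is now reached.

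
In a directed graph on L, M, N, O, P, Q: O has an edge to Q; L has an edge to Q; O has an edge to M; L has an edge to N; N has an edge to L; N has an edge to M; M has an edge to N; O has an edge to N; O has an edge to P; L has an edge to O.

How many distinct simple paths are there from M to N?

M→N

1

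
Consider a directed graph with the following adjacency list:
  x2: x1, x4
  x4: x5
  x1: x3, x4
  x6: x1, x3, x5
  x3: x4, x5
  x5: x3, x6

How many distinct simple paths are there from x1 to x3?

3

x1→x3
x1→x4→x5→x3
x1→x4→x5→x6→x3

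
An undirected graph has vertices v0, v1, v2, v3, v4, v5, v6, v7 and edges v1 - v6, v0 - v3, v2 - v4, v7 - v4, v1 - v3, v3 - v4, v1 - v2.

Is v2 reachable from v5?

No

v5 has no edges, so nothing is reachable from it.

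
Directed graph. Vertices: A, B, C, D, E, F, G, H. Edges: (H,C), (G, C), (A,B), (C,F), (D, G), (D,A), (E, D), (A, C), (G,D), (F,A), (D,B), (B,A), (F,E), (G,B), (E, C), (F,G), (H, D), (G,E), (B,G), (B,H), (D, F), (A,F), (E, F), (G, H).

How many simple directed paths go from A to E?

15

A→B→G→C→F→E
A→B→G→D→F→E
A→B→G→E
A→B→G→H→C→F→E
A→B→G→H→D→F→E
A→B→H→C→F→E
A→B→H→C→F→G→E
A→B→H→D→F→E
A→B→H→D→F→G→E
A→B→H→D→G→C→F→E
A→B→H→D→G→E
A→C→F→E
A→C→F→G→E
A→F→E
A→F→G→E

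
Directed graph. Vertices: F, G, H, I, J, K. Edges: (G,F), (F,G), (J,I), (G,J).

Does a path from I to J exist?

I has no outgoing edges, so nothing is reachable from it.

No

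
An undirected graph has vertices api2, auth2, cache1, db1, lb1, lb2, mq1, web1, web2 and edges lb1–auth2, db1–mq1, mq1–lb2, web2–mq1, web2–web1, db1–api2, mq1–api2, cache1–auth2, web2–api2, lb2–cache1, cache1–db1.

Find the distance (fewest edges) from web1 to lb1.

Distance 0: web1.
Distance 1: web2.
Distance 2: api2, mq1.
Distance 3: db1, lb2.
Distance 4: cache1.
Distance 5: auth2.
Distance 6: lb1 — contains lb1.

6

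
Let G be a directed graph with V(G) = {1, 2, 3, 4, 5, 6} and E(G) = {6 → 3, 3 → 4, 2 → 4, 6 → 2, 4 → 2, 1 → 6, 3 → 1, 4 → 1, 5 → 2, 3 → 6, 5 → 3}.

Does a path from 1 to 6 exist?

Yes

Explore from 1.
Distance 1: reach 6.
Found 6.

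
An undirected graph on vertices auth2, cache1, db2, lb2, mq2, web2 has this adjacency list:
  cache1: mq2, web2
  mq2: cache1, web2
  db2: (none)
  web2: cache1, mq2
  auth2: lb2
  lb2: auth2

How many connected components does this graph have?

From auth2: component {auth2, lb2}.
From cache1: component {cache1, mq2, web2}.
From db2: component {db2}.
That's 3 components.

3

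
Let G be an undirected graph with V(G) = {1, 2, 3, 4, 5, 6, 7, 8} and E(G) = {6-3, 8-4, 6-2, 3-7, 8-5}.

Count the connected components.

From 1: component {1}.
From 2: component {2, 3, 6, 7}.
From 4: component {4, 5, 8}.
That's 3 components.

3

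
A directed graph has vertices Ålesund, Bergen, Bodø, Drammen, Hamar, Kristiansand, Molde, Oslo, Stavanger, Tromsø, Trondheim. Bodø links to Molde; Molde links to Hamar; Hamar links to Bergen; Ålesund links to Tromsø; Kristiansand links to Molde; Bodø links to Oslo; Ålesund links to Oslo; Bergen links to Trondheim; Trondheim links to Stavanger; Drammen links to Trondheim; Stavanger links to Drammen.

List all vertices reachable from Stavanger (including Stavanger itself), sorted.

Drammen, Stavanger, Trondheim

Start at Stavanger.
Its neighbours: Drammen.
Then their neighbours: Trondheim.
Nothing further is reachable.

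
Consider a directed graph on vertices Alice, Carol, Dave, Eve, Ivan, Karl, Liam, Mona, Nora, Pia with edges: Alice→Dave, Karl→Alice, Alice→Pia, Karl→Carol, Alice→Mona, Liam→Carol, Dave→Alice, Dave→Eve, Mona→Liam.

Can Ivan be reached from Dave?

No

Explore from Dave.
Distance 1: reach Alice, Eve.
Distance 2: reach Mona, Pia.
Distance 3: reach Liam.
Distance 4: reach Carol.
The search from Dave is exhausted; no directed path reaches Ivan.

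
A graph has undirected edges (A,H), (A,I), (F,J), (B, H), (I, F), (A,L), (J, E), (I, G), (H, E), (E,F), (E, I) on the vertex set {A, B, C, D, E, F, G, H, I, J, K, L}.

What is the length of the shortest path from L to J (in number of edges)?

Distance 0: L.
Distance 1: A.
Distance 2: H, I.
Distance 3: B, E, F, G.
Distance 4: J — contains J.

4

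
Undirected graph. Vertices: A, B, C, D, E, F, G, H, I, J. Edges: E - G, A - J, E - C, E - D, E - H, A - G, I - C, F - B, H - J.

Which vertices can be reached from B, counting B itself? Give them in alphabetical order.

B, F

Start at B.
Its neighbours: F.
Nothing further is reachable.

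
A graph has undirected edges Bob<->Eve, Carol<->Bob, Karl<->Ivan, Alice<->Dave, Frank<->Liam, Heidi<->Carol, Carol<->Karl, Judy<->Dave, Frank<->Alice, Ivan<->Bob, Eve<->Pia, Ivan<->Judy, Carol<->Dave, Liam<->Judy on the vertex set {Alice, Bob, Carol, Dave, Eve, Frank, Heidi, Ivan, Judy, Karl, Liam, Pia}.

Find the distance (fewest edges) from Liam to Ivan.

2

Distance 0: Liam.
Distance 1: Frank, Judy.
Distance 2: Alice, Dave, Ivan — contains Ivan.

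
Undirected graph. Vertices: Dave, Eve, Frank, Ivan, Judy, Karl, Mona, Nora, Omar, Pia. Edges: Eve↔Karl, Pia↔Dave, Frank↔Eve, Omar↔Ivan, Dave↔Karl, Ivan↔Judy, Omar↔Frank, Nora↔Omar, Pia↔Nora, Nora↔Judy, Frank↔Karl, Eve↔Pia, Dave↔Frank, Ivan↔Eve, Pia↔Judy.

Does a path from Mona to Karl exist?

No

Mona has no edges, so nothing is reachable from it.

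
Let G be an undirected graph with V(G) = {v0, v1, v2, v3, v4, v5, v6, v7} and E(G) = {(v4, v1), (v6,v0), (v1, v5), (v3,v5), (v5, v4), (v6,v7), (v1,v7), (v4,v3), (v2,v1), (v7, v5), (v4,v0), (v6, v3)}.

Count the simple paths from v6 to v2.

v6–v0–v4–v1–v2
v6–v0–v4–v3–v5–v1–v2
v6–v0–v4–v3–v5–v7–v1–v2
v6–v0–v4–v5–v1–v2
v6–v0–v4–v5–v7–v1–v2
v6–v3–v4–v1–v2
v6–v3–v4–v5–v1–v2
v6–v3–v4–v5–v7–v1–v2
v6–v3–v5–v1–v2
v6–v3–v5–v4–v1–v2
v6–v3–v5–v7–v1–v2
v6–v7–v1–v2
v6–v7–v5–v1–v2
v6–v7–v5–v3–v4–v1–v2
v6–v7–v5–v4–v1–v2

15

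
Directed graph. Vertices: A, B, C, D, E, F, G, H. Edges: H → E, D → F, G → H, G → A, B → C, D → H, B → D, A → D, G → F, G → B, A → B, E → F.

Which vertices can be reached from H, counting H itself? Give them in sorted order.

E, F, H

Start at H.
Its neighbours: E.
Then their neighbours: F.
Nothing further is reachable.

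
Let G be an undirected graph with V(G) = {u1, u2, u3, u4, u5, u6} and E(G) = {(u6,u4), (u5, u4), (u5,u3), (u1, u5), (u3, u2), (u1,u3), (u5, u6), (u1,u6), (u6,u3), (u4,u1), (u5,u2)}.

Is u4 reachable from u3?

Yes

Explore from u3.
Distance 1: reach u1, u2, u5, u6.
Distance 2: reach u4.
Found u4.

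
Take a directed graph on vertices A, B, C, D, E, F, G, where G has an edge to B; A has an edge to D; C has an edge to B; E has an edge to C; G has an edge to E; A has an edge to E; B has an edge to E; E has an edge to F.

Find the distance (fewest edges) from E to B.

2

Distance 0: E.
Distance 1: C, F.
Distance 2: B — contains B.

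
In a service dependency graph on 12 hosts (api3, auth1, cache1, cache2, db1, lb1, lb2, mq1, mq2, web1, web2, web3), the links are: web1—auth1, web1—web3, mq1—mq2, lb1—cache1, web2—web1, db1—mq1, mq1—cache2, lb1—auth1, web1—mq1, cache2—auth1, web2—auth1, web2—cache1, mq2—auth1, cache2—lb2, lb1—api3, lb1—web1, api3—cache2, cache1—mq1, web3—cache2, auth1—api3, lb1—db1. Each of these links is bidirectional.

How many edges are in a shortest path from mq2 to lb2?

3

Distance 0: mq2.
Distance 1: auth1, mq1.
Distance 2: api3, cache1, cache2, db1, lb1, web1, web2.
Distance 3: lb2, web3 — contains lb2.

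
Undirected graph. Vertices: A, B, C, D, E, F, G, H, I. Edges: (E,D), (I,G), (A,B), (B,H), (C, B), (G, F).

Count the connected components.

3

From A: component {A, B, C, H}.
From D: component {D, E}.
From F: component {F, G, I}.
That's 3 components.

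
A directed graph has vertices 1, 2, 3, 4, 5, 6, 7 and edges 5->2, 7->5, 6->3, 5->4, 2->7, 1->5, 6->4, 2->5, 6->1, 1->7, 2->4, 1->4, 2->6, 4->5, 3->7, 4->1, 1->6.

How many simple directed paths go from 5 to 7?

8

5→2→4→1→6→3→7
5→2→4→1→7
5→2→6→1→7
5→2→6→3→7
5→2→6→4→1→7
5→2→7
5→4→1→6→3→7
5→4→1→7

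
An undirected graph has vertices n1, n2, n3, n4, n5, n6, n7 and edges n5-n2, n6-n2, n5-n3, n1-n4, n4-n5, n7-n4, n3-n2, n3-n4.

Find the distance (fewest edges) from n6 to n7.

4

Distance 0: n6.
Distance 1: n2.
Distance 2: n3, n5.
Distance 3: n4.
Distance 4: n1, n7 — contains n7.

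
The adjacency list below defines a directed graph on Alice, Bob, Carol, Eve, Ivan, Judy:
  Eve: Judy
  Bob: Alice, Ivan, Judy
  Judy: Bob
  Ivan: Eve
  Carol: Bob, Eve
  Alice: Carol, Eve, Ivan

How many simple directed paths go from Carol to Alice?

Carol→Bob→Alice
Carol→Eve→Judy→Bob→Alice

2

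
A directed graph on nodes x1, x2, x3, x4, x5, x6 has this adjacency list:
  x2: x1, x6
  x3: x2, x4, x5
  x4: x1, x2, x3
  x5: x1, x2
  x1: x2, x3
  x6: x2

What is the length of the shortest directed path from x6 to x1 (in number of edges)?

2

Distance 0: x6.
Distance 1: x2.
Distance 2: x1 — contains x1.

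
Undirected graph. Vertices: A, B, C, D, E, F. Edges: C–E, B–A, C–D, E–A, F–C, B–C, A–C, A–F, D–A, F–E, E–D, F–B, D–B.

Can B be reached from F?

Yes

Explore from F.
Distance 1: reach A, B, C, E.
Found B.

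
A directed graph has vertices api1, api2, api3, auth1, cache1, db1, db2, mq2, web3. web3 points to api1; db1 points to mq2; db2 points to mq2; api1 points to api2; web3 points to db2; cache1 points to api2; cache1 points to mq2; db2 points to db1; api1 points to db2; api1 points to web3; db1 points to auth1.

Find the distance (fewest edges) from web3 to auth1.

3

Distance 0: web3.
Distance 1: api1, db2.
Distance 2: api2, db1, mq2.
Distance 3: auth1 — contains auth1.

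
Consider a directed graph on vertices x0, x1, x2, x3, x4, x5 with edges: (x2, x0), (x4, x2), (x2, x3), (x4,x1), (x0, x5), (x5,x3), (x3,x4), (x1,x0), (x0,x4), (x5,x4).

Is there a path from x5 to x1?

Yes

Explore from x5.
Distance 1: reach x3, x4.
Distance 2: reach x1, x2.
Found x1.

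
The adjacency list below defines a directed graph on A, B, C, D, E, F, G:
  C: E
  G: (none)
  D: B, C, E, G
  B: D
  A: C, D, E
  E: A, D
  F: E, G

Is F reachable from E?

Explore from E.
Distance 1: reach A, D.
Distance 2: reach B, C, G.
The search from E is exhausted; no directed path reaches F.

No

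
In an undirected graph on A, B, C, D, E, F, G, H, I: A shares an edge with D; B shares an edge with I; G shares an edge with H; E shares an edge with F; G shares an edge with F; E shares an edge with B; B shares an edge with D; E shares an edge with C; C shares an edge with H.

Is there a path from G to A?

Explore from G.
Distance 1: reach F, H.
Distance 2: reach C, E.
Distance 3: reach B.
Distance 4: reach D, I.
Distance 5: reach A.
Found A.

Yes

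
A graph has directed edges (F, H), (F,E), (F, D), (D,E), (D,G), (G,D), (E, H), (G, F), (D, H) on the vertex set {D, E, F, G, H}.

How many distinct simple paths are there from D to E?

D→E
D→G→F→E

2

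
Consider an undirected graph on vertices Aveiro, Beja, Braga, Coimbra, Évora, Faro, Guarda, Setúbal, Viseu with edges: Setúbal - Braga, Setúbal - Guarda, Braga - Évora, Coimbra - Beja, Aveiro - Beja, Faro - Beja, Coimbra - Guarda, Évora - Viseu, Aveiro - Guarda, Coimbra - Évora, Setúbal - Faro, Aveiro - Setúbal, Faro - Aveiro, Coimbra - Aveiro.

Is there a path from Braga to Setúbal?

Explore from Braga.
Distance 1: reach Évora, Setúbal.
Found Setúbal.

Yes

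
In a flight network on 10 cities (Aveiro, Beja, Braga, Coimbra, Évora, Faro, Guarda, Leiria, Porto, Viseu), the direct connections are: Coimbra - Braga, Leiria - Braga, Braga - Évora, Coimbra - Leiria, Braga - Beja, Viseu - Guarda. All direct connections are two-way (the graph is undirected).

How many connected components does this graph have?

From Aveiro: component {Aveiro}.
From Beja: component {Beja, Braga, Coimbra, Évora, Leiria}.
From Faro: component {Faro}.
From Guarda: component {Guarda, Viseu}.
From Porto: component {Porto}.
That's 5 components.

5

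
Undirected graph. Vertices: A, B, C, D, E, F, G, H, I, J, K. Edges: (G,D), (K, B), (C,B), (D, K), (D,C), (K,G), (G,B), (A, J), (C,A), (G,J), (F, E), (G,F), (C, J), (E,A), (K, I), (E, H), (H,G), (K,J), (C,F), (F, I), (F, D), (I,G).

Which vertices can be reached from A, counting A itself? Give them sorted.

A, B, C, D, E, F, G, H, I, J, K

Start at A.
Its neighbours: C, E, J.
Then their neighbours: B, D, F, G, H, K.
Then next layer: I.
Every vertex is now reached.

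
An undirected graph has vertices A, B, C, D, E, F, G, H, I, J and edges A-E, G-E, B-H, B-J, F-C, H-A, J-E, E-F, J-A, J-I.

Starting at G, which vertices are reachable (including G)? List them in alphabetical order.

Start at G.
Its neighbours: E.
Then their neighbours: A, F, J.
Then next layer: B, C, H, I.
Nothing further is reachable.

A, B, C, E, F, G, H, I, J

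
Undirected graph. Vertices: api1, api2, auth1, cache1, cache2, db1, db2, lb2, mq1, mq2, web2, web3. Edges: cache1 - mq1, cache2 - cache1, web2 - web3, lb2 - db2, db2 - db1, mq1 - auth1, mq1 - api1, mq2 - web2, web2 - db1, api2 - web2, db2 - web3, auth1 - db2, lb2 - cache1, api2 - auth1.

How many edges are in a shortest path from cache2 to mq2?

Distance 0: cache2.
Distance 1: cache1.
Distance 2: lb2, mq1.
Distance 3: api1, auth1, db2.
Distance 4: api2, db1, web3.
Distance 5: web2.
Distance 6: mq2 — contains mq2.

6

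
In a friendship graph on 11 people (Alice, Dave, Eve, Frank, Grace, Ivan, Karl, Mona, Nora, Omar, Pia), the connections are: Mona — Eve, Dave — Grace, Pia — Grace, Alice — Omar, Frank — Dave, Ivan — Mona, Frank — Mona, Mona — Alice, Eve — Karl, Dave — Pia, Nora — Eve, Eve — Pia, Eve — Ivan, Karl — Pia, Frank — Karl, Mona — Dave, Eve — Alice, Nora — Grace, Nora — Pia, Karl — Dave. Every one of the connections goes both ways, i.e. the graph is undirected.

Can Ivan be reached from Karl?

Yes

Explore from Karl.
Distance 1: reach Dave, Eve, Frank, Pia.
Distance 2: reach Alice, Grace, Ivan, Mona, Nora.
Found Ivan.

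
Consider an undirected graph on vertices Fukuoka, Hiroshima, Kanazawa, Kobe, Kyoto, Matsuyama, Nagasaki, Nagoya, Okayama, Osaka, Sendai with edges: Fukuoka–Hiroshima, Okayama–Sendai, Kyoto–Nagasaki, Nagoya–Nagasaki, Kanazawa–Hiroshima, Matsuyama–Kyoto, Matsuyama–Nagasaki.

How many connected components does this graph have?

5

From Fukuoka: component {Fukuoka, Hiroshima, Kanazawa}.
From Kobe: component {Kobe}.
From Kyoto: component {Kyoto, Matsuyama, Nagasaki, Nagoya}.
From Okayama: component {Okayama, Sendai}.
From Osaka: component {Osaka}.
That's 5 components.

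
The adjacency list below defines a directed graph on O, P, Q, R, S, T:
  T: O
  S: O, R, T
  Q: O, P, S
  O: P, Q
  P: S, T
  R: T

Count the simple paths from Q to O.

8

Q→O
Q→P→S→O
Q→P→S→R→T→O
Q→P→S→T→O
Q→P→T→O
Q→S→O
Q→S→R→T→O
Q→S→T→O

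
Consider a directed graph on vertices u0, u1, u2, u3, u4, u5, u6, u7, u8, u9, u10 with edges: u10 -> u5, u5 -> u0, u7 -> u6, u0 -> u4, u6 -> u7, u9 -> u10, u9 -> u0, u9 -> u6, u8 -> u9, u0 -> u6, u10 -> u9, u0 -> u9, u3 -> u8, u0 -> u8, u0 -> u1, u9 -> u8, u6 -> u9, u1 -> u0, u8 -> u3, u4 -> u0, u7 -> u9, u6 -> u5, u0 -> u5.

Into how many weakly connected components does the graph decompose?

2

From u0: component {u0, u1, u3, u4, u5, u6, u7, u8, u9, u10}.
From u2: component {u2}.
That's 2 components.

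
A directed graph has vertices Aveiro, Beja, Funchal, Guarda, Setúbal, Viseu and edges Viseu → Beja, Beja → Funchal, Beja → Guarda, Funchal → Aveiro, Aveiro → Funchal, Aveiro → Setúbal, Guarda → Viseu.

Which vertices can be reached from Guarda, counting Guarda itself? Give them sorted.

Start at Guarda.
Its neighbours: Viseu.
Then their neighbours: Beja.
Then next layer: Funchal.
Then next layer: Aveiro.
Then next layer: Setúbal.
Every vertex is now reached.

Aveiro, Beja, Funchal, Guarda, Setúbal, Viseu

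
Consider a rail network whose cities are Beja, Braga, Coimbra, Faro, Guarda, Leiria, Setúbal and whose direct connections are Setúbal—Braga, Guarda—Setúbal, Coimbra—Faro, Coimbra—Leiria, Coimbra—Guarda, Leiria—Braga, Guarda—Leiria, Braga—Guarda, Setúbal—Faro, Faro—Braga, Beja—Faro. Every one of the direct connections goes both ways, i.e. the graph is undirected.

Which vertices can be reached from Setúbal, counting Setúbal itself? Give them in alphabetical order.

Beja, Braga, Coimbra, Faro, Guarda, Leiria, Setúbal

Start at Setúbal.
Its neighbours: Braga, Faro, Guarda.
Then their neighbours: Beja, Coimbra, Leiria.
Every vertex is now reached.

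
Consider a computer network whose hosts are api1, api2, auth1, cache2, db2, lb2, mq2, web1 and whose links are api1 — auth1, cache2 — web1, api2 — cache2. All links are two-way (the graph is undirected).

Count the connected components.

From api1: component {api1, auth1}.
From api2: component {api2, cache2, web1}.
From db2: component {db2}.
From lb2: component {lb2}.
From mq2: component {mq2}.
That's 5 components.

5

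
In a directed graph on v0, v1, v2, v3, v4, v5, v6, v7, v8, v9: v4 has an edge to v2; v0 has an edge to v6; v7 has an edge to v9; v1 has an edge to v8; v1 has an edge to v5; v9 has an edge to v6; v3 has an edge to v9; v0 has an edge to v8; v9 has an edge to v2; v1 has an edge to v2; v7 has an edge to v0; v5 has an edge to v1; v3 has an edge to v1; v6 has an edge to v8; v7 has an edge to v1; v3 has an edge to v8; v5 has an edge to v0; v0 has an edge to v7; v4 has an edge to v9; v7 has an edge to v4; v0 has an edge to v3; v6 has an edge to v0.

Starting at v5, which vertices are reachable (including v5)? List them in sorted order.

v0, v1, v2, v3, v4, v5, v6, v7, v8, v9

Start at v5.
Its neighbours: v0, v1.
Then their neighbours: v2, v3, v6, v7, v8.
Then next layer: v4, v9.
Every vertex is now reached.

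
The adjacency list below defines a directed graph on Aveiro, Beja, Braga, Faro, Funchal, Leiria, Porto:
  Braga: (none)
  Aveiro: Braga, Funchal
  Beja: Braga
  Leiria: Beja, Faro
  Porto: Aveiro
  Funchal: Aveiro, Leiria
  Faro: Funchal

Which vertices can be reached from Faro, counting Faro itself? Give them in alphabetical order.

Start at Faro.
Its neighbours: Funchal.
Then their neighbours: Aveiro, Leiria.
Then next layer: Beja, Braga.
Nothing further is reachable.

Aveiro, Beja, Braga, Faro, Funchal, Leiria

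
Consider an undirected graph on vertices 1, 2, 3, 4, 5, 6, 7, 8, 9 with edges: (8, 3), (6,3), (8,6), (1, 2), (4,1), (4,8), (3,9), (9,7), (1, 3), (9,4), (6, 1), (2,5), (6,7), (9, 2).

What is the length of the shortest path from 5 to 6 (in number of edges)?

Distance 0: 5.
Distance 1: 2.
Distance 2: 1, 9.
Distance 3: 3, 4, 6, 7 — contains 6.

3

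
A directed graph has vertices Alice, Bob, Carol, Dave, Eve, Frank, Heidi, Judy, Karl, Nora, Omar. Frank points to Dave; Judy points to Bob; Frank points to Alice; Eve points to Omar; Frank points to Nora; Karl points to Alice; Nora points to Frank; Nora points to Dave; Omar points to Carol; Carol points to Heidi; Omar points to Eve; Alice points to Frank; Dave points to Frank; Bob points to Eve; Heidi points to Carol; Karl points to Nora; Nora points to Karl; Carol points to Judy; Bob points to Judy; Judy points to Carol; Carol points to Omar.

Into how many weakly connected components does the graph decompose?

From Alice: component {Alice, Dave, Frank, Karl, Nora}.
From Bob: component {Bob, Carol, Eve, Heidi, Judy, Omar}.
That's 2 components.

2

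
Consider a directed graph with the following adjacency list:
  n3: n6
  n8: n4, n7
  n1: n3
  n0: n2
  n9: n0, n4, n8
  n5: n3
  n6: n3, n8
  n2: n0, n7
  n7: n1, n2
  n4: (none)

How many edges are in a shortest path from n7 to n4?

Distance 0: n7.
Distance 1: n1, n2.
Distance 2: n0, n3.
Distance 3: n6.
Distance 4: n8.
Distance 5: n4 — contains n4.

5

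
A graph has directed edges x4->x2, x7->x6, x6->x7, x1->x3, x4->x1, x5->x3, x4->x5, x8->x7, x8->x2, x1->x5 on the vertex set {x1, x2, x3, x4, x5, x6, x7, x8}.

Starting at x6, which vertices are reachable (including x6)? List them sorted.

x6, x7

Start at x6.
Its neighbours: x7.
Nothing further is reachable.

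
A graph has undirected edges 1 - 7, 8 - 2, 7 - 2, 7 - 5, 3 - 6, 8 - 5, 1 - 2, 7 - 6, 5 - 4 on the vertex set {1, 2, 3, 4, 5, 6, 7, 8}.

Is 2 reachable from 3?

Explore from 3.
Distance 1: reach 6.
Distance 2: reach 7.
Distance 3: reach 1, 2, 5.
Found 2.

Yes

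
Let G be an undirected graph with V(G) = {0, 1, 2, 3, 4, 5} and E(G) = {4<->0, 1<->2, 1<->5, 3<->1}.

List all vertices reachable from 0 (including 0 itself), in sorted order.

Start at 0.
Its neighbours: 4.
Nothing further is reachable.

0, 4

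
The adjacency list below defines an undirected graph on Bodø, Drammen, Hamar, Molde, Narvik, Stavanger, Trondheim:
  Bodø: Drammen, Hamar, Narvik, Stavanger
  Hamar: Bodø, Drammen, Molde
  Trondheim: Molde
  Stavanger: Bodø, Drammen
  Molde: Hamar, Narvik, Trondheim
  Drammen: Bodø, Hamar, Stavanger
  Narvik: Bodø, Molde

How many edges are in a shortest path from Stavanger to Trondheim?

4

Distance 0: Stavanger.
Distance 1: Bodø, Drammen.
Distance 2: Hamar, Narvik.
Distance 3: Molde.
Distance 4: Trondheim — contains Trondheim.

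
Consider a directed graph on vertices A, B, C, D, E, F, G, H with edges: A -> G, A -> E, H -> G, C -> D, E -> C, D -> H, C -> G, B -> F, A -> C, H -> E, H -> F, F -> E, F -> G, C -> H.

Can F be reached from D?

Yes

Explore from D.
Distance 1: reach H.
Distance 2: reach E, F, G.
Found F.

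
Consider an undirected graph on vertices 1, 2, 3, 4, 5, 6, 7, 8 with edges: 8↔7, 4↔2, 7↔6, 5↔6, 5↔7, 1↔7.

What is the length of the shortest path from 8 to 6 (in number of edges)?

Distance 0: 8.
Distance 1: 7.
Distance 2: 1, 5, 6 — contains 6.

2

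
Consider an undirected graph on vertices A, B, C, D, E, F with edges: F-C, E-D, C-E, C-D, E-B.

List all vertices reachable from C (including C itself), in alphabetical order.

B, C, D, E, F

Start at C.
Its neighbours: D, E, F.
Then their neighbours: B.
Nothing further is reachable.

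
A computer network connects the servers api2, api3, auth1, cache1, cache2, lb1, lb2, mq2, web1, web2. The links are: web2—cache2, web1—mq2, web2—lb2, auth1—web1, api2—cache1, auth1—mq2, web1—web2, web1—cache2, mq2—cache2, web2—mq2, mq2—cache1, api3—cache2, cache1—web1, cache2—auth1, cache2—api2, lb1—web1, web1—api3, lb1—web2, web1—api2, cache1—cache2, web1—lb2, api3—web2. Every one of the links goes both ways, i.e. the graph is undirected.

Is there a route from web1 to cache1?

Explore from web1.
Distance 1: reach api2, api3, auth1, cache1, cache2, lb1, lb2, mq2, web2.
Found cache1.

Yes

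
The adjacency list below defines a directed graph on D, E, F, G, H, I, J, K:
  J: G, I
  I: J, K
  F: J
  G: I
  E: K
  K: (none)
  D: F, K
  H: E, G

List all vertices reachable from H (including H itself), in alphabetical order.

E, G, H, I, J, K

Start at H.
Its neighbours: E, G.
Then their neighbours: I, K.
Then next layer: J.
Nothing further is reachable.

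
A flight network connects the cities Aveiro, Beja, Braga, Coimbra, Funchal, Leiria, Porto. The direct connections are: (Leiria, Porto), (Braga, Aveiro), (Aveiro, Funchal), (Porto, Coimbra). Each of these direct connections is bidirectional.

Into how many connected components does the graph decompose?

3

From Aveiro: component {Aveiro, Braga, Funchal}.
From Beja: component {Beja}.
From Coimbra: component {Coimbra, Leiria, Porto}.
That's 3 components.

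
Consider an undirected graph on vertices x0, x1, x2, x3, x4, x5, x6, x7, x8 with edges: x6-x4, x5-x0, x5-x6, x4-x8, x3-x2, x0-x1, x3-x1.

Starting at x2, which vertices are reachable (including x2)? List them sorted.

x0, x1, x2, x3, x4, x5, x6, x8

Start at x2.
Its neighbours: x3.
Then their neighbours: x1.
Then next layer: x0.
Then next layer: x5.
Then next layer: x6.
Then next layer: x4.
Then next layer: x8.
Nothing further is reachable.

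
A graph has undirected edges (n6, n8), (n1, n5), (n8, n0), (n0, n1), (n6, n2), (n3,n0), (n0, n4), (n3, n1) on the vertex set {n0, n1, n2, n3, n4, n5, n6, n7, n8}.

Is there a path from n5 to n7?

Explore from n5.
Distance 1: reach n1.
Distance 2: reach n0, n3.
Distance 3: reach n4, n8.
Distance 4: reach n6.
Distance 5: reach n2.
The search is exhausted without reaching n7; it lies in a different component.

No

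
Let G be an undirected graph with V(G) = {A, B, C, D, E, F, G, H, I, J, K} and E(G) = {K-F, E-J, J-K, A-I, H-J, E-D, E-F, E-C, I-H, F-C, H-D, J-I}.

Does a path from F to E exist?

Yes

Explore from F.
Distance 1: reach C, E, K.
Found E.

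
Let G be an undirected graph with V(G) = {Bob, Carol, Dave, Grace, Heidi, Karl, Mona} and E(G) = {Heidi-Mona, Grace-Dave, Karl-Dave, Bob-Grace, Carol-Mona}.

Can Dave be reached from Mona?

Explore from Mona.
Distance 1: reach Carol, Heidi.
The search is exhausted without reaching Dave; it lies in a different component.

No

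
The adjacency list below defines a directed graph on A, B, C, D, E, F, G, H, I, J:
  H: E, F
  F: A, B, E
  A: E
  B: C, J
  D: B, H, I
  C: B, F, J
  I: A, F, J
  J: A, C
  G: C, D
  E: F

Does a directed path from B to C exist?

Explore from B.
Distance 1: reach C, J.
Found C.

Yes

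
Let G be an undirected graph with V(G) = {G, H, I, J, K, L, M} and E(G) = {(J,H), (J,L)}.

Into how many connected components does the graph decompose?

5

From G: component {G}.
From H: component {H, J, L}.
From I: component {I}.
From K: component {K}.
From M: component {M}.
That's 5 components.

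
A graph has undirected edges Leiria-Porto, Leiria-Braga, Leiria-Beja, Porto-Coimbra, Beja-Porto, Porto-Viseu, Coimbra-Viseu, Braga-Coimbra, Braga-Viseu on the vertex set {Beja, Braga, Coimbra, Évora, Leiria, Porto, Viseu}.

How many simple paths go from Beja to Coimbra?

Beja–Leiria–Braga–Coimbra
Beja–Leiria–Braga–Viseu–Coimbra
Beja–Leiria–Braga–Viseu–Porto–Coimbra
Beja–Leiria–Porto–Coimbra
Beja–Leiria–Porto–Viseu–Braga–Coimbra
Beja–Leiria–Porto–Viseu–Coimbra
Beja–Porto–Coimbra
Beja–Porto–Leiria–Braga–Coimbra
Beja–Porto–Leiria–Braga–Viseu–Coimbra
Beja–Porto–Viseu–Braga–Coimbra
Beja–Porto–Viseu–Coimbra

11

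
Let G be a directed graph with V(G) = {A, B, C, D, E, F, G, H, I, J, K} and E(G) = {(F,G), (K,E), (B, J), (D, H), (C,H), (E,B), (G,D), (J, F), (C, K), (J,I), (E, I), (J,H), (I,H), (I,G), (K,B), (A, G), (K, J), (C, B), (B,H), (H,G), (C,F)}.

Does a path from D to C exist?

No

Explore from D.
Distance 1: reach H.
Distance 2: reach G.
The search from D is exhausted; no directed path reaches C.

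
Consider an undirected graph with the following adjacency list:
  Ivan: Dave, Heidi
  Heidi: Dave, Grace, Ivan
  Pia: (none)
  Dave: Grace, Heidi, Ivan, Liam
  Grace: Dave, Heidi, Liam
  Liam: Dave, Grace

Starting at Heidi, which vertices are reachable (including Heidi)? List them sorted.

Dave, Grace, Heidi, Ivan, Liam

Start at Heidi.
Its neighbours: Dave, Grace, Ivan.
Then their neighbours: Liam.
Nothing further is reachable.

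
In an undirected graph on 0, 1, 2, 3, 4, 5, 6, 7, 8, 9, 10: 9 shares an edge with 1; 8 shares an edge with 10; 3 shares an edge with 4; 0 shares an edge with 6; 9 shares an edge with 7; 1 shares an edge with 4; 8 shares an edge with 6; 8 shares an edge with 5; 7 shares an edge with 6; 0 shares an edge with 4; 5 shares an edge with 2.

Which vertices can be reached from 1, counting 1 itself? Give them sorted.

Start at 1.
Its neighbours: 4, 9.
Then their neighbours: 0, 3, 7.
Then next layer: 6.
Then next layer: 8.
Then next layer: 5, 10.
Then next layer: 2.
Every vertex is now reached.

0, 1, 2, 3, 4, 5, 6, 7, 8, 9, 10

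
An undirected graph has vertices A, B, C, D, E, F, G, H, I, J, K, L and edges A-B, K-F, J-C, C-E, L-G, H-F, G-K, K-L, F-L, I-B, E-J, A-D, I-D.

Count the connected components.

From A: component {A, B, D, I}.
From C: component {C, E, J}.
From F: component {F, G, H, K, L}.
That's 3 components.

3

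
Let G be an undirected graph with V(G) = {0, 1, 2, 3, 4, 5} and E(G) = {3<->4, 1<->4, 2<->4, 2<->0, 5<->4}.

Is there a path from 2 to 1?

Yes

Explore from 2.
Distance 1: reach 0, 4.
Distance 2: reach 1, 3, 5.
Found 1.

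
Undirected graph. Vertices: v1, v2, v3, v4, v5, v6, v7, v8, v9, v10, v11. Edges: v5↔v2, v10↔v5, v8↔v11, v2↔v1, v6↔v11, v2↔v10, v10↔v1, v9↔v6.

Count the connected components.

From v1: component {v1, v2, v5, v10}.
From v3: component {v3}.
From v4: component {v4}.
From v6: component {v6, v8, v9, v11}.
From v7: component {v7}.
That's 5 components.

5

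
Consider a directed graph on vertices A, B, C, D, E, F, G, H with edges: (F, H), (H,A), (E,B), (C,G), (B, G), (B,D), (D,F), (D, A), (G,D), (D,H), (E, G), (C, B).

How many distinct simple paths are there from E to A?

9

E→B→D→A
E→B→D→F→H→A
E→B→D→H→A
E→B→G→D→A
E→B→G→D→F→H→A
E→B→G→D→H→A
E→G→D→A
E→G→D→F→H→A
E→G→D→H→A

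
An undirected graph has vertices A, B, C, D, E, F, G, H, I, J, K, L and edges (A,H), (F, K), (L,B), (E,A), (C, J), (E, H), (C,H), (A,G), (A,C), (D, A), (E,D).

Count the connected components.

4

From A: component {A, C, D, E, G, H, J}.
From B: component {B, L}.
From F: component {F, K}.
From I: component {I}.
That's 4 components.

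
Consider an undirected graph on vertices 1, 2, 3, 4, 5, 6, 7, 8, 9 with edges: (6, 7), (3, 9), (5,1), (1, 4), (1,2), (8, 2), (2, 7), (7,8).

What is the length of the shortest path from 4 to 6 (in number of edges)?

Distance 0: 4.
Distance 1: 1.
Distance 2: 2, 5.
Distance 3: 7, 8.
Distance 4: 6 — contains 6.

4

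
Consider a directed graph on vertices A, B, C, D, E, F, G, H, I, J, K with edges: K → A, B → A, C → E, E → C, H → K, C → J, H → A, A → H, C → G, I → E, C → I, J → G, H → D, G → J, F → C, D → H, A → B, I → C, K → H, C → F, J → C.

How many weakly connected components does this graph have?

From A: component {A, B, D, H, K}.
From C: component {C, E, F, G, I, J}.
That's 2 components.

2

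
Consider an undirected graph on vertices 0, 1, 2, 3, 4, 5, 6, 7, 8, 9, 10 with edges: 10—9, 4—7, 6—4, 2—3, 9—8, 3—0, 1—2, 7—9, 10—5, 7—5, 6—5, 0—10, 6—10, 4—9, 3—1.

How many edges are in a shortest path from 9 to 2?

Distance 0: 9.
Distance 1: 4, 7, 8, 10.
Distance 2: 0, 5, 6.
Distance 3: 3.
Distance 4: 1, 2 — contains 2.

4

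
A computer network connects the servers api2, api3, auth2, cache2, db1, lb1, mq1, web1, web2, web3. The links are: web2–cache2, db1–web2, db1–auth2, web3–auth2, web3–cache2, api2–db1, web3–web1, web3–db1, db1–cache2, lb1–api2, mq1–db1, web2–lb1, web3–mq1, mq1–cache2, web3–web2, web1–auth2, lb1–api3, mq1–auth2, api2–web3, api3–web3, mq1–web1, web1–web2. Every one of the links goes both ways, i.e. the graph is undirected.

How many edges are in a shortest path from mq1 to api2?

2

Distance 0: mq1.
Distance 1: auth2, cache2, db1, web1, web3.
Distance 2: api2, api3, web2 — contains api2.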